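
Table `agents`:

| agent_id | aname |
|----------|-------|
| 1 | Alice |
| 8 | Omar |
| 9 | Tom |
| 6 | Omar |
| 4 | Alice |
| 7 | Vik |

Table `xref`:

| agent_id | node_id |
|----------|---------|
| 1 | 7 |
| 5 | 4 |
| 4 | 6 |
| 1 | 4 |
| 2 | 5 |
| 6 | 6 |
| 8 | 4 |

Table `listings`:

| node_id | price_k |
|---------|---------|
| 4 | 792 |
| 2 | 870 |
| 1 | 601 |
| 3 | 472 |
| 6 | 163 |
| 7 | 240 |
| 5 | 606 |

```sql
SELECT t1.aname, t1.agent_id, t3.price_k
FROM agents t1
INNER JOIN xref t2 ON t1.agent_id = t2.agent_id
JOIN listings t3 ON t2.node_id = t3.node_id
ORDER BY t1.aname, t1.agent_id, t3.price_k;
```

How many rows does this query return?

Joins associate left-to-right: agents INNER JOIN xref on agent_id gives 5 intermediate row(s).
Then INNER JOIN `listings t3` on node_id: keep only rows whose t2.node_id appears in t3.
Result: 5 row(s).

5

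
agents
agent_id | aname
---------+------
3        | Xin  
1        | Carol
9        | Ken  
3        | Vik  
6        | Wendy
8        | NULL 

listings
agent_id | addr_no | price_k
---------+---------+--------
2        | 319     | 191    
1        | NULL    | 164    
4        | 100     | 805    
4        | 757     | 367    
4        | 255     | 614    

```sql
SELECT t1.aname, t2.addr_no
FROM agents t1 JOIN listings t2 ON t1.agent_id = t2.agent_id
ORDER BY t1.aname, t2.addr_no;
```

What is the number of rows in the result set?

INNER JOIN keeps only pairs where the ON condition holds.
Matching on t1.agent_id = t2.agent_id.
- agent_id=3: no matching t2 row, dropped.
- agent_id=1: 1 matching t2 row(s), so 1 row(s) emitted.
- agent_id=9: no matching t2 row, dropped.
- agent_id=3: no matching t2 row, dropped.
- agent_id=6: no matching t2 row, dropped.
- agent_id=8: no matching t2 row, dropped.
Total: 1 rows.

1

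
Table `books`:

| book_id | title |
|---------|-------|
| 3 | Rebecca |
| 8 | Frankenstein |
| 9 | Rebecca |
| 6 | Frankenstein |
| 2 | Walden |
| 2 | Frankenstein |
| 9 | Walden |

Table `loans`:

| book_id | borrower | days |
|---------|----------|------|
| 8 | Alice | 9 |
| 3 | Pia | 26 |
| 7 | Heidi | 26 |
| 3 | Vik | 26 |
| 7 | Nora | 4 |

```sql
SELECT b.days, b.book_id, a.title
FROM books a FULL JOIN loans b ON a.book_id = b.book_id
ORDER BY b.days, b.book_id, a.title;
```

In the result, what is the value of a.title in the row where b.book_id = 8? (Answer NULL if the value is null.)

Frankenstein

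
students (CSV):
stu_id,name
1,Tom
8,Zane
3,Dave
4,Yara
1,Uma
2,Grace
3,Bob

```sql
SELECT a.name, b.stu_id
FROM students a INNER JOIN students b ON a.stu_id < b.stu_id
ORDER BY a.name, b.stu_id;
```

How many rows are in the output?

19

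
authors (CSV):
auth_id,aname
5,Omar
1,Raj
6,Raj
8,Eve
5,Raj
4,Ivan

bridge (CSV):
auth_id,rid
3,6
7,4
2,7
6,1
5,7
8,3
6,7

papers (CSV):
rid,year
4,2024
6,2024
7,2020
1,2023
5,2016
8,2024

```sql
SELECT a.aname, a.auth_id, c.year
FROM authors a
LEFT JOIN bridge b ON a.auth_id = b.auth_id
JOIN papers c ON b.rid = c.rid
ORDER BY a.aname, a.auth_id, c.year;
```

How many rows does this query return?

4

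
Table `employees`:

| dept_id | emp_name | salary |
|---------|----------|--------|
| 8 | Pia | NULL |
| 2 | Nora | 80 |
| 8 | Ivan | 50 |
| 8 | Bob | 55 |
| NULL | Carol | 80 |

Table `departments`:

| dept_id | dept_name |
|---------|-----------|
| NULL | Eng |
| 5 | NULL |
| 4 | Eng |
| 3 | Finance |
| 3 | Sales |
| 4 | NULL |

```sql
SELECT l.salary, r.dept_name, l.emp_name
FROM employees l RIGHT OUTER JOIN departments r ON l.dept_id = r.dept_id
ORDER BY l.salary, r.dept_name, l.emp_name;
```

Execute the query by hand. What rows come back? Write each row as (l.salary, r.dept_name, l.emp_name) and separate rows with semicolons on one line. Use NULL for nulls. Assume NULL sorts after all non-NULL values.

(NULL, Eng, NULL); (NULL, Eng, NULL); (NULL, Finance, NULL); (NULL, Sales, NULL); (NULL, NULL, NULL); (NULL, NULL, NULL)

RIGHT JOIN keeps every row from `departments`; unmatched rows get NULL for `employees`'s columns.
Matching on l.dept_id = r.dept_id. A NULL in a compared column never satisfies the condition.
Matched pairs: 0; unmatched r rows kept: 6.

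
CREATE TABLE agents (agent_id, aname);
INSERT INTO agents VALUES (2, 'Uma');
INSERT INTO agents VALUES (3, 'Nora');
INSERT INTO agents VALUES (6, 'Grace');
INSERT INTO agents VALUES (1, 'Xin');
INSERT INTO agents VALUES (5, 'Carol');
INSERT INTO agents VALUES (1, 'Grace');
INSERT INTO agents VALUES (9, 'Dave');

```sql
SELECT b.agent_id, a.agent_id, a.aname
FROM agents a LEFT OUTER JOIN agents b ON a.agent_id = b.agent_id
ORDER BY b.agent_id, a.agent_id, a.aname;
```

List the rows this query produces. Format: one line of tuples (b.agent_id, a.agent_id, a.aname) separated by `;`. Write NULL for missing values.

(1, 1, Grace); (1, 1, Grace); (1, 1, Xin); (1, 1, Xin); (2, 2, Uma); (3, 3, Nora); (5, 5, Carol); (6, 6, Grace); (9, 9, Dave)

LEFT JOIN keeps every row from `agents a`; unmatched rows get NULL for `agents b`'s columns.
Matching on a.agent_id = b.agent_id.
- agent_id=2: 1 matching b row(s), so 1 row(s) emitted.
- agent_id=3: 1 matching b row(s), so 1 row(s) emitted.
- agent_id=6: 1 matching b row(s), so 1 row(s) emitted.
- agent_id=1: 2 matching b row(s), so 2 row(s) emitted.
- agent_id=5: 1 matching b row(s), so 1 row(s) emitted.
- agent_id=1: 2 matching b row(s), so 2 row(s) emitted.
- agent_id=9: 1 matching b row(s), so 1 row(s) emitted.
After projecting and ordering:
b.agent_id | a.agent_id | a.aname
1 | 1 | Grace
1 | 1 | Grace
1 | 1 | Xin
1 | 1 | Xin
2 | 2 | Uma
3 | 3 | Nora
5 | 5 | Carol
6 | 6 | Grace
9 | 9 | Dave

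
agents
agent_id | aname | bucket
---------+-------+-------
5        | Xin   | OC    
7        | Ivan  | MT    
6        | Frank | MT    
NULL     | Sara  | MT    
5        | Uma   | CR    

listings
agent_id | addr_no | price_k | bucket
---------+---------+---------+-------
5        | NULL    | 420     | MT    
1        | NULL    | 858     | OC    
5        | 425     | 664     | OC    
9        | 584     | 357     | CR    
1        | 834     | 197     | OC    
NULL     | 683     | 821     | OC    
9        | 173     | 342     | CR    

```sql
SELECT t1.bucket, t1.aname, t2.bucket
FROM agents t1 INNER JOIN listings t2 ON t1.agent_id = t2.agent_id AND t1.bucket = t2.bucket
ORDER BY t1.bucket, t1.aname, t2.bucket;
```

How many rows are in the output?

1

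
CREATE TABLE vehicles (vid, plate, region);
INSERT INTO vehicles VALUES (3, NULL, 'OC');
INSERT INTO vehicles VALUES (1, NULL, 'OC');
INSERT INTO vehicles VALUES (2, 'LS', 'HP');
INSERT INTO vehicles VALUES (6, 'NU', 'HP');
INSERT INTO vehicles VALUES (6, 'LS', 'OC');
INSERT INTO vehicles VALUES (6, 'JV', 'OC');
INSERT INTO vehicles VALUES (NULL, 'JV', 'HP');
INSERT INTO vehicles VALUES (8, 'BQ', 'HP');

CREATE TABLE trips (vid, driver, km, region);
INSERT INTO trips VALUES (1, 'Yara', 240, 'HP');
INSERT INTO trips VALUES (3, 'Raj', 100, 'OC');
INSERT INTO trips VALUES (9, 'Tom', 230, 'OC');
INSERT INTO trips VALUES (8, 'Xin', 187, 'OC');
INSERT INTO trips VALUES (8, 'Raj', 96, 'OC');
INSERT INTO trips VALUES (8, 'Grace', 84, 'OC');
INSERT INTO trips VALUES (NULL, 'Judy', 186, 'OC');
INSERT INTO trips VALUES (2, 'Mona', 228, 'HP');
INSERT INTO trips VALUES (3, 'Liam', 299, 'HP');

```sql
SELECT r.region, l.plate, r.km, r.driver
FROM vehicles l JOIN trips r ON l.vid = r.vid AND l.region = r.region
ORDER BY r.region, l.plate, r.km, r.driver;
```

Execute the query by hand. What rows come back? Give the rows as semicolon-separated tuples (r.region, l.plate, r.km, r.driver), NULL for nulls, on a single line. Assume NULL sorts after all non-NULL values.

(HP, LS, 228, Mona); (OC, NULL, 100, Raj)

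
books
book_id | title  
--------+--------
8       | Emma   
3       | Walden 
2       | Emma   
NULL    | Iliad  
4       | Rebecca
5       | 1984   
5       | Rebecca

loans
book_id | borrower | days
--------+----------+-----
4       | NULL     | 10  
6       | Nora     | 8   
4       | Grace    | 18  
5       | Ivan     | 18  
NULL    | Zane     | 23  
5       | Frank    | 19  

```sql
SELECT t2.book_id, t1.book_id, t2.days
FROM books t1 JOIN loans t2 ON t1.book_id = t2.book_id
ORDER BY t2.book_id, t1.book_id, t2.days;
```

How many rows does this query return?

INNER JOIN keeps only pairs where the ON condition holds.
Matching on t1.book_id = t2.book_id. A NULL in a compared column never satisfies the condition.
Matched pairs: 6.
Total: 6 rows.

6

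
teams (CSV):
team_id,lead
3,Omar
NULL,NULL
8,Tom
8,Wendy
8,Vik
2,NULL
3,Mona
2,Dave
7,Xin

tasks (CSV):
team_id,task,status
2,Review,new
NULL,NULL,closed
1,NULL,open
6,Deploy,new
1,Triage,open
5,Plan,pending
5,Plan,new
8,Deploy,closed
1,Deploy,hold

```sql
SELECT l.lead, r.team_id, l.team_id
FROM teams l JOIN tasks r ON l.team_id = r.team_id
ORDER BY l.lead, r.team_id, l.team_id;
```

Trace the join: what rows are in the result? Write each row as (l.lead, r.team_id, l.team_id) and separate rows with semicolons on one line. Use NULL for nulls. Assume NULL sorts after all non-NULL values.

INNER JOIN keeps only pairs where the ON condition holds.
Matching on l.team_id = r.team_id. A NULL in a compared column never satisfies the condition.
- l[0] team_id=3 → no match; dropped.
- l[1] team_id=NULL → no match; dropped.
- l[2] team_id=8 → 1 match(es) in r → 1 row(s).
- l[3] team_id=8 → 1 match(es) in r → 1 row(s).
- l[4] team_id=8 → 1 match(es) in r → 1 row(s).
- l[5] team_id=2 → 1 match(es) in r → 1 row(s).
- l[6] team_id=3 → no match; dropped.
- l[7] team_id=2 → 1 match(es) in r → 1 row(s).
- l[8] team_id=7 → no match; dropped.
After projecting and ordering:
l.lead | r.team_id | l.team_id
Dave | 2 | 2
Tom | 8 | 8
Vik | 8 | 8
Wendy | 8 | 8
NULL | 2 | 2

(Dave, 2, 2); (Tom, 8, 8); (Vik, 8, 8); (Wendy, 8, 8); (NULL, 2, 2)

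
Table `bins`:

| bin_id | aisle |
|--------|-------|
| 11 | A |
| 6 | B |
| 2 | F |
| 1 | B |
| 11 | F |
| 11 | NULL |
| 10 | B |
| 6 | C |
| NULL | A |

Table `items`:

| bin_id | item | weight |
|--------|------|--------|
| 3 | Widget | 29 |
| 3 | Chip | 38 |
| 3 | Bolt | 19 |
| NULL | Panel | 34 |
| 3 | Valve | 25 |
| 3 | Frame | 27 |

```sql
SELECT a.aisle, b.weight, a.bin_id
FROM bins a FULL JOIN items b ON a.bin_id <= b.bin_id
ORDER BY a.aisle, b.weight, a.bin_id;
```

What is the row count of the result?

18

FULL OUTER JOIN keeps every row from both sides; unmatched rows get NULL for the other side's columns.
Matching on a.bin_id <= b.bin_id. A NULL in a compared column never satisfies the condition.
- a row (bin_id=11): no match → kept, b columns NULL.
- a row (bin_id=6): no match → kept, b columns NULL.
- a row (bin_id=2): matches 5 b row(s) → 5 output row(s).
- a row (bin_id=1): matches 5 b row(s) → 5 output row(s).
- a row (bin_id=11): no match → kept, b columns NULL.
- a row (bin_id=11): no match → kept, b columns NULL.
- a row (bin_id=10): no match → kept, b columns NULL.
- a row (bin_id=6): no match → kept, b columns NULL.
- a row (bin_id=NULL): no match → kept, b columns NULL.
- 1 row(s) from b found no a partner → padded with NULL.
Total: 10 matched + 8 padded = 18 rows.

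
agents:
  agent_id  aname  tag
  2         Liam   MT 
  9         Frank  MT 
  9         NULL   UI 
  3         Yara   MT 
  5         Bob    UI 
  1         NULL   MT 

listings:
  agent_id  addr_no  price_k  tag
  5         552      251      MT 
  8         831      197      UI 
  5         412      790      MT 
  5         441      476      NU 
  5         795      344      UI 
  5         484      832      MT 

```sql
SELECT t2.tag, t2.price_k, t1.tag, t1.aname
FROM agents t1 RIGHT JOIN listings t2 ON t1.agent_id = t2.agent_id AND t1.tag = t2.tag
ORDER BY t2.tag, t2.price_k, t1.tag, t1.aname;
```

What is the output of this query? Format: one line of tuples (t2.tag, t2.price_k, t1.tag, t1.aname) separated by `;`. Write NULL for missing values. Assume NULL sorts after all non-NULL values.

(MT, 251, NULL, NULL); (MT, 790, NULL, NULL); (MT, 832, NULL, NULL); (NU, 476, NULL, NULL); (UI, 197, NULL, NULL); (UI, 344, UI, Bob)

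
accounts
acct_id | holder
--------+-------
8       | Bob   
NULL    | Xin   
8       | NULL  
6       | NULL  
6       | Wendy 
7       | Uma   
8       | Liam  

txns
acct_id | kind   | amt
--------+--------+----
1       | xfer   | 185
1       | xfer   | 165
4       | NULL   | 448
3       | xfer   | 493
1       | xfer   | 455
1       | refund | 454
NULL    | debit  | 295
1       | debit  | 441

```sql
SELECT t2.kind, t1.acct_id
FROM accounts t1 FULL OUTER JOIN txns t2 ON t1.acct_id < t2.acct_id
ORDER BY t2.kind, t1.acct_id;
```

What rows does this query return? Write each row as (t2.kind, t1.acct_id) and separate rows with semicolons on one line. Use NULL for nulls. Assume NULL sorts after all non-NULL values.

FULL OUTER JOIN keeps every row from both sides; unmatched rows get NULL for the other side's columns.
Matching on t1.acct_id < t2.acct_id. A NULL in a compared column never satisfies the condition.
- t1 (acct_id=8) has no partner → padded with NULL.
- t1 (acct_id=NULL) has no partner → padded with NULL.
- t1 (acct_id=8) has no partner → padded with NULL.
- t1 (acct_id=6) has no partner → padded with NULL.
- t1 (acct_id=6) has no partner → padded with NULL.
- t1 (acct_id=7) has no partner → padded with NULL.
- t1 (acct_id=8) has no partner → padded with NULL.
- 8 t2 row(s) had no t1 match → kept, t1 columns NULL.

(debit, NULL); (debit, NULL); (refund, NULL); (xfer, NULL); (xfer, NULL); (xfer, NULL); (xfer, NULL); (NULL, 6); (NULL, 6); (NULL, 7); (NULL, 8); (NULL, 8); (NULL, 8); (NULL, NULL); (NULL, NULL)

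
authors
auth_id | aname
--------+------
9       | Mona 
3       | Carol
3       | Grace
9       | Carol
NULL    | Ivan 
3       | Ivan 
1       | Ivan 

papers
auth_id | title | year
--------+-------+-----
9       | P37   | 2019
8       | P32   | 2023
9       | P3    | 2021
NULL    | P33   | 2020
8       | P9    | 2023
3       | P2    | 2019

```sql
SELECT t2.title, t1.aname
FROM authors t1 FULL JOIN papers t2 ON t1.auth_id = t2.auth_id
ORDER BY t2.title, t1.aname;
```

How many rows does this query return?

FULL OUTER JOIN keeps every row from both sides; unmatched rows get NULL for the other side's columns.
Matching on t1.auth_id = t2.auth_id. A NULL in a compared column never satisfies the condition.
- auth_id=9: 2 matching t2 row(s), so 2 row(s) emitted.
- auth_id=3: 1 matching t2 row(s), so 1 row(s) emitted.
- auth_id=3: 1 matching t2 row(s), so 1 row(s) emitted.
- auth_id=9: 2 matching t2 row(s), so 2 row(s) emitted.
- auth_id=NULL: no t2 row matches, row kept with t2 columns NULL.
- auth_id=3: 1 matching t2 row(s), so 1 row(s) emitted.
- auth_id=1: no t2 row matches, row kept with t2 columns NULL.
- plus 3 unmatched t2 row(s), each kept with NULL t1 columns.
Total: 7 matched + 5 padded = 12 rows.

12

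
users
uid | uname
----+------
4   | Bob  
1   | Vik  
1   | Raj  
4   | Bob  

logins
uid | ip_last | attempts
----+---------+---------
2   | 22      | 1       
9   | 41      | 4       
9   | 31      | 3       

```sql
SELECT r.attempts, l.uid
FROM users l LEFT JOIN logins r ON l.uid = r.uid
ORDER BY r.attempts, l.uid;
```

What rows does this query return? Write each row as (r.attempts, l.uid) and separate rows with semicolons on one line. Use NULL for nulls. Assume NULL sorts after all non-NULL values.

LEFT JOIN keeps every row from `users`; unmatched rows get NULL for `logins`'s columns.
Matching on l.uid = r.uid.
- uid=4: no r row matches, row kept with r columns NULL.
- uid=1: no r row matches, row kept with r columns NULL.
- uid=1: no r row matches, row kept with r columns NULL.
- uid=4: no r row matches, row kept with r columns NULL.
After projecting and ordering:
r.attempts | l.uid
NULL | 1
NULL | 1
NULL | 4
NULL | 4

(NULL, 1); (NULL, 1); (NULL, 4); (NULL, 4)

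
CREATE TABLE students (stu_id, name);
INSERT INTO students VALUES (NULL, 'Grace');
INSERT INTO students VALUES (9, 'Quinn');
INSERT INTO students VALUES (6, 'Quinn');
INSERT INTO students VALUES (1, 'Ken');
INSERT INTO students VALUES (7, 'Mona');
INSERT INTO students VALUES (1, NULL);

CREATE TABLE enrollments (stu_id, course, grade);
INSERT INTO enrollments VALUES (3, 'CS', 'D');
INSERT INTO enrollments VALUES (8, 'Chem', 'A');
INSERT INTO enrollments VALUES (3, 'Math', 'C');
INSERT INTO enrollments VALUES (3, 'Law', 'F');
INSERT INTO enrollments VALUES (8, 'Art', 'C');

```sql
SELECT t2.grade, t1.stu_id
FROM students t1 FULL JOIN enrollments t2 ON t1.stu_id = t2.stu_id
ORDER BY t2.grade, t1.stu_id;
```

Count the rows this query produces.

FULL OUTER JOIN keeps every row from both sides; unmatched rows get NULL for the other side's columns.
Matching on t1.stu_id = t2.stu_id. A NULL in a compared column never satisfies the condition.
- t1 row (stu_id=NULL): no match → kept, t2 columns NULL.
- t1 row (stu_id=9): no match → kept, t2 columns NULL.
- t1 row (stu_id=6): no match → kept, t2 columns NULL.
- t1 row (stu_id=1): no match → kept, t2 columns NULL.
- t1 row (stu_id=7): no match → kept, t2 columns NULL.
- t1 row (stu_id=1): no match → kept, t2 columns NULL.
- plus 5 unmatched t2 row(s), each kept with NULL t1 columns.
Total: 0 matched + 11 padded = 11 rows.

11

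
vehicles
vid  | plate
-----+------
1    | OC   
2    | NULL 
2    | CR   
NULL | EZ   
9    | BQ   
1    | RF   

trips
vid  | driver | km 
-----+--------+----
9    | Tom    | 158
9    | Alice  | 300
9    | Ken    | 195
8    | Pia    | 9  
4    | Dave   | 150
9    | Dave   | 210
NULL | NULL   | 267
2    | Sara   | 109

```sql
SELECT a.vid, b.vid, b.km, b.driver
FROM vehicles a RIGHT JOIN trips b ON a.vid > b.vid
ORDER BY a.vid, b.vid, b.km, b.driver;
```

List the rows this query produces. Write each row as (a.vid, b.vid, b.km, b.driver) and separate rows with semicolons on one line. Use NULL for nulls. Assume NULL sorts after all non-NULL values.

(9, 2, 109, Sara); (9, 4, 150, Dave); (9, 8, 9, Pia); (NULL, 9, 158, Tom); (NULL, 9, 195, Ken); (NULL, 9, 210, Dave); (NULL, 9, 300, Alice); (NULL, NULL, 267, NULL)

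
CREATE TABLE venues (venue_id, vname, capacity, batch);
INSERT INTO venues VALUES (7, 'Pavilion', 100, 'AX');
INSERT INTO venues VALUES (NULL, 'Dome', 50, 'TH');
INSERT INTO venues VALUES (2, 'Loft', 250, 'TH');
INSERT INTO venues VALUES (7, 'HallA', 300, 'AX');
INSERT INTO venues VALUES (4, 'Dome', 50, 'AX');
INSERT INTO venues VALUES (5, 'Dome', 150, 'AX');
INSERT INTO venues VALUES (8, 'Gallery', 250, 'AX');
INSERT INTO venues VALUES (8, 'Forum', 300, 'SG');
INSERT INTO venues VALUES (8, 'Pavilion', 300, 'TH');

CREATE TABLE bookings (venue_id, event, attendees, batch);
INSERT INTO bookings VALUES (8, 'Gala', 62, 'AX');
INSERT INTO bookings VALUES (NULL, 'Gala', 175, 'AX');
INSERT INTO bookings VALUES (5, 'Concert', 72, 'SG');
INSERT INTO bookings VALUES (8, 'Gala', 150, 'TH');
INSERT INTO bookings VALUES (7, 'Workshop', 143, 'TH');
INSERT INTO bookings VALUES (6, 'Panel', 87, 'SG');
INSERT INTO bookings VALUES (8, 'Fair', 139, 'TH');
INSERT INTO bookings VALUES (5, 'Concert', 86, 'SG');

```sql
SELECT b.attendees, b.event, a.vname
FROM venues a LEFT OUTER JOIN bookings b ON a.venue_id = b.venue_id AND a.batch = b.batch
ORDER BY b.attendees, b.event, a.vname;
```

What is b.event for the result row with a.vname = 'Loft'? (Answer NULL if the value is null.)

NULL

LEFT JOIN keeps every row from `venues`; unmatched rows get NULL for `bookings`'s columns.
Matching on a.venue_id = b.venue_id AND a.batch = b.batch. A NULL in a compared column never satisfies the condition.
- a row (venue_id=7, batch=AX): no match → kept, b columns NULL.
- a row (venue_id=NULL, batch=TH): no match → kept, b columns NULL.
- a row (venue_id=2, batch=TH): no match → kept, b columns NULL.
- a row (venue_id=7, batch=AX): no match → kept, b columns NULL.
- a row (venue_id=4, batch=AX): no match → kept, b columns NULL.
- a row (venue_id=5, batch=AX): no match → kept, b columns NULL.
- a row (venue_id=8, batch=AX): matches 1 b row(s) → 1 output row(s).
- a row (venue_id=8, batch=SG): no match → kept, b columns NULL.
- a row (venue_id=8, batch=TH): matches 2 b row(s) → 2 output row(s).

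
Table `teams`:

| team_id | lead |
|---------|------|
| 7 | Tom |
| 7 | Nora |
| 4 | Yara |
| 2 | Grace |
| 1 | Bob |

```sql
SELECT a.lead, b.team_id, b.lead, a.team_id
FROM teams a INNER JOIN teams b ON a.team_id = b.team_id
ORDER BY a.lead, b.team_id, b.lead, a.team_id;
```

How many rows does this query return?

INNER JOIN keeps only pairs where the ON condition holds.
Matching on a.team_id = b.team_id.
Matched pairs: 7.
Total: 7 rows.

7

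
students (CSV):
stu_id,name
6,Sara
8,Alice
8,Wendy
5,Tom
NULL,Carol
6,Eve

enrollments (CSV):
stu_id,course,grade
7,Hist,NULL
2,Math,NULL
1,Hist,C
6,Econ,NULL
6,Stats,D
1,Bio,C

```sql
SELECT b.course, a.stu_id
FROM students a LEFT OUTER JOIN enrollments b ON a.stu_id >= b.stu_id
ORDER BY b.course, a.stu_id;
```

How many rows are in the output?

26

LEFT JOIN keeps every row from `students`; unmatched rows get NULL for `enrollments`'s columns.
Matching on a.stu_id >= b.stu_id. A NULL in a compared column never satisfies the condition.
Matched pairs: 25; unmatched a rows kept: 1.
Total: 25 matched + 1 padded = 26 rows.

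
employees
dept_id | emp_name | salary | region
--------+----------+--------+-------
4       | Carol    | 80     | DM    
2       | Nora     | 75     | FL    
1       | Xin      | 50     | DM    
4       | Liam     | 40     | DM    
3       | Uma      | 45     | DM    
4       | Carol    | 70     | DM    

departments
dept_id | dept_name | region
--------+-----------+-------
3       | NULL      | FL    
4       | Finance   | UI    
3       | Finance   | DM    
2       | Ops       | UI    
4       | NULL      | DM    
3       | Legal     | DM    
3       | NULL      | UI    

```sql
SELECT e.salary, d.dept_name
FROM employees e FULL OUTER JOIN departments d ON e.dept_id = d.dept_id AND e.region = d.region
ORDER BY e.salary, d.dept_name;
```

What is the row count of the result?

11

FULL OUTER JOIN keeps every row from both sides; unmatched rows get NULL for the other side's columns.
Matching on e.dept_id = d.dept_id AND e.region = d.region.
Matched pairs: 5; unmatched e rows kept: 2; unmatched d rows kept: 4.
Total: 5 matched + 6 padded = 11 rows.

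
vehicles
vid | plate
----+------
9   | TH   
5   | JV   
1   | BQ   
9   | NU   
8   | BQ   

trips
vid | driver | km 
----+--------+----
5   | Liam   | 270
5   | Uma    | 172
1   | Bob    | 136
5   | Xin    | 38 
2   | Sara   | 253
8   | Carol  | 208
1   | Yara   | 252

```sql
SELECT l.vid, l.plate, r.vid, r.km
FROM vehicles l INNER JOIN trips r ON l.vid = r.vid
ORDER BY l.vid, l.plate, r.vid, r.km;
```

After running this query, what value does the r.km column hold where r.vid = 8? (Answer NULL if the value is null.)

208

INNER JOIN keeps only pairs where the ON condition holds.
Matching on l.vid = r.vid.
Matched pairs: 6.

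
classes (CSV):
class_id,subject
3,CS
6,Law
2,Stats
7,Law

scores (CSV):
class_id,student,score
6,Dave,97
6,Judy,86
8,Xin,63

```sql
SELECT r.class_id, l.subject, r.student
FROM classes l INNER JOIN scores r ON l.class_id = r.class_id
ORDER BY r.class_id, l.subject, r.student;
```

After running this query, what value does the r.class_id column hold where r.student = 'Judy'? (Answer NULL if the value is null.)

6

INNER JOIN keeps only pairs where the ON condition holds.
Matching on l.class_id = r.class_id.
Matched pairs: 2.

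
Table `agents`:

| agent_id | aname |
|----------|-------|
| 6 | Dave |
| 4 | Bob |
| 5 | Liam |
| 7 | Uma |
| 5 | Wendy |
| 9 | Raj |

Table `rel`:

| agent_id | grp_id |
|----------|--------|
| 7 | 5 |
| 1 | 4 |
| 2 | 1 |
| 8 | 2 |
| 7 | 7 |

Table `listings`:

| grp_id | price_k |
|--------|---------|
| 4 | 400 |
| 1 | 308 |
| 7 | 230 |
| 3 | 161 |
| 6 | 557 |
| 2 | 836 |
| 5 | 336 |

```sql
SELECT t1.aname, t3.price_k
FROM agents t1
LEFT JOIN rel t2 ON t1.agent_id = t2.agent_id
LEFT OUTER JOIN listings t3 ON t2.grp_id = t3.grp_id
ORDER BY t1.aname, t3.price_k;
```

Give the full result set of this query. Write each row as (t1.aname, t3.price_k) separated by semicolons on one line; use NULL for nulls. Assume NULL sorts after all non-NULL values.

Joins associate left-to-right: agents LEFT JOIN rel on agent_id gives 7 intermediate row(s).
Then LEFT JOIN `listings t3` on grp_id: each of those 7 rows is kept; rows whose t2.grp_id has no match in t3 get NULL for t3's columns.

(Bob, NULL); (Dave, NULL); (Liam, NULL); (Raj, NULL); (Uma, 230); (Uma, 336); (Wendy, NULL)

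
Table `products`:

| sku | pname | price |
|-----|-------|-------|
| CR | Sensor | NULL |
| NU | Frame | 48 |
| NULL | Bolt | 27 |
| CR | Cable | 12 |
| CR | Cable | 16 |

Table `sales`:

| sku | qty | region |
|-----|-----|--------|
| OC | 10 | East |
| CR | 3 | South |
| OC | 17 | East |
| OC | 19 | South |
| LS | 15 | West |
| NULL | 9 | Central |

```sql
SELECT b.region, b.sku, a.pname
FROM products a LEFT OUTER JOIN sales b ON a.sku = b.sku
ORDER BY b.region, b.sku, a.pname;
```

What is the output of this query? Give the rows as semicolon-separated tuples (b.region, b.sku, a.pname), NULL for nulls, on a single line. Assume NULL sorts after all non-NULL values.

LEFT JOIN keeps every row from `products`; unmatched rows get NULL for `sales`'s columns.
Matching on a.sku = b.sku. A NULL in a compared column never satisfies the condition.
- a row (sku=CR): matches 1 b row(s) → 1 output row(s).
- a row (sku=NU): no match → kept, b columns NULL.
- a row (sku=NULL): no match → kept, b columns NULL.
- a row (sku=CR): matches 1 b row(s) → 1 output row(s).
- a row (sku=CR): matches 1 b row(s) → 1 output row(s).
After projecting and ordering:
b.region | b.sku | a.pname
South | CR | Cable
South | CR | Cable
South | CR | Sensor
NULL | NULL | Bolt
NULL | NULL | Frame

(South, CR, Cable); (South, CR, Cable); (South, CR, Sensor); (NULL, NULL, Bolt); (NULL, NULL, Frame)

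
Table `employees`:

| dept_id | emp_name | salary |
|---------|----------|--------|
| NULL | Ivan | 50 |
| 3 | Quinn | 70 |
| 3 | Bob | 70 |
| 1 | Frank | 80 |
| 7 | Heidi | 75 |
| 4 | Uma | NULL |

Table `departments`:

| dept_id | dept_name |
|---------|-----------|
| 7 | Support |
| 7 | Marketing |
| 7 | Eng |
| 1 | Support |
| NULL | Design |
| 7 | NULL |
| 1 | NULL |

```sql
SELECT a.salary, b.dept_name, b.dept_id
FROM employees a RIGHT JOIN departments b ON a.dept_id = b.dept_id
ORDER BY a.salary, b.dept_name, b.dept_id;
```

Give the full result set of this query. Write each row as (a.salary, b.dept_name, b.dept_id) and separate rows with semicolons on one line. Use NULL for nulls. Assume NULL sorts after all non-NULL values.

RIGHT JOIN keeps every row from `departments`; unmatched rows get NULL for `employees`'s columns.
Matching on a.dept_id = b.dept_id. A NULL in a compared column never satisfies the condition.
- dept_id=NULL: no matching b row.
- dept_id=3: no matching b row.
- dept_id=3: no matching b row.
- dept_id=1: 2 matching b row(s), so 2 row(s) emitted.
- dept_id=7: 4 matching b row(s), so 4 row(s) emitted.
- dept_id=4: no matching b row.
- 1 row(s) from b found no a partner → padded with NULL.
After projecting and ordering:
a.salary | b.dept_name | b.dept_id
75 | Eng | 7
75 | Marketing | 7
75 | Support | 7
75 | NULL | 7
80 | Support | 1
80 | NULL | 1
NULL | Design | NULL

(75, Eng, 7); (75, Marketing, 7); (75, Support, 7); (75, NULL, 7); (80, Support, 1); (80, NULL, 1); (NULL, Design, NULL)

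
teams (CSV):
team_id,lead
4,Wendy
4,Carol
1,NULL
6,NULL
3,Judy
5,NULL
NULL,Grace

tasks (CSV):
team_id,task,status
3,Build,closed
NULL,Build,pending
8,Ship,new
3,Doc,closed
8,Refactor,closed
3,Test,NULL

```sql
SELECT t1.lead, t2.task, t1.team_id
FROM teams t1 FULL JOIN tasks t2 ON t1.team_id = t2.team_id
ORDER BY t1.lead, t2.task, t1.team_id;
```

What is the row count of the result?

12

FULL OUTER JOIN keeps every row from both sides; unmatched rows get NULL for the other side's columns.
Matching on t1.team_id = t2.team_id. A NULL in a compared column never satisfies the condition.
- t1 (team_id=4) has no partner → padded with NULL.
- t1 (team_id=4) has no partner → padded with NULL.
- t1 (team_id=1) has no partner → padded with NULL.
- t1 (team_id=6) has no partner → padded with NULL.
- t1 (team_id=3) pairs with 3 row(s) of t2.
- t1 (team_id=5) has no partner → padded with NULL.
- t1 (team_id=NULL) has no partner → padded with NULL.
- 3 row(s) from t2 found no t1 partner → padded with NULL.
Total: 3 matched + 9 padded = 12 rows.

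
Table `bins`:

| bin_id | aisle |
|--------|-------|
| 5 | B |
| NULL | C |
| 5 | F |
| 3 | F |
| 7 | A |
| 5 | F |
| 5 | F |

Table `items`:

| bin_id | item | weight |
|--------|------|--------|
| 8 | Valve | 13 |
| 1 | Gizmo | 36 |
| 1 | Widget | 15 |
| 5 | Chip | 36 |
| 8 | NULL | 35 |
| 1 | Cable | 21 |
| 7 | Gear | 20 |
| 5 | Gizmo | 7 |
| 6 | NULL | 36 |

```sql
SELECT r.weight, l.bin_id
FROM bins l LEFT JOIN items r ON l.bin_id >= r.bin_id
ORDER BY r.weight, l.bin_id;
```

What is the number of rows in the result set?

LEFT JOIN keeps every row from `bins`; unmatched rows get NULL for `items`'s columns.
Matching on l.bin_id >= r.bin_id. A NULL in a compared column never satisfies the condition.
Matched pairs: 30; unmatched l rows kept: 1.
Total: 30 matched + 1 padded = 31 rows.

31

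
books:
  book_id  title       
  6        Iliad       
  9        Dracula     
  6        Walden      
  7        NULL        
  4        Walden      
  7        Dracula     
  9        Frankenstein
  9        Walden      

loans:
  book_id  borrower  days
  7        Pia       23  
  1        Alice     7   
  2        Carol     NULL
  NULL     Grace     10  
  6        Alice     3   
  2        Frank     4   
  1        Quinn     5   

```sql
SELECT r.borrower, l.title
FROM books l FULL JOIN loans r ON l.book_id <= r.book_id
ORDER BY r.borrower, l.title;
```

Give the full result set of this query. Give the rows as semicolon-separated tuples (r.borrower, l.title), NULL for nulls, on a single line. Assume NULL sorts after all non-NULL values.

FULL OUTER JOIN keeps every row from both sides; unmatched rows get NULL for the other side's columns.
Matching on l.book_id <= r.book_id. A NULL in a compared column never satisfies the condition.
Matched pairs: 8; unmatched l rows kept: 3; unmatched r rows kept: 5.

(Alice, Iliad); (Alice, Walden); (Alice, Walden); (Alice, NULL); (Carol, NULL); (Frank, NULL); (Grace, NULL); (Pia, Dracula); (Pia, Iliad); (Pia, Walden); (Pia, Walden); (Pia, NULL); (Quinn, NULL); (NULL, Dracula); (NULL, Frankenstein); (NULL, Walden)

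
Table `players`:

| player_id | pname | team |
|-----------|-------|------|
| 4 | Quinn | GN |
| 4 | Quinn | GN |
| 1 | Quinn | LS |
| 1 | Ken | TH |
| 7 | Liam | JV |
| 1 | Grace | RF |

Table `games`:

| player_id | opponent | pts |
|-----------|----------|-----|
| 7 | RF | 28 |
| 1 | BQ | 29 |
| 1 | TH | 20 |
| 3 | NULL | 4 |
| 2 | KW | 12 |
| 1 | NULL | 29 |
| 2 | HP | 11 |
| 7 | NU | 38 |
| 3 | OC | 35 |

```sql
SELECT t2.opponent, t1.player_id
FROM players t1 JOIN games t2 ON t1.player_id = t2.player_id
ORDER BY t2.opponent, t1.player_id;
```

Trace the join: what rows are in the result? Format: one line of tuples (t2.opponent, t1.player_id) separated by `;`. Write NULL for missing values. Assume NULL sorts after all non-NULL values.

(BQ, 1); (BQ, 1); (BQ, 1); (NU, 7); (RF, 7); (TH, 1); (TH, 1); (TH, 1); (NULL, 1); (NULL, 1); (NULL, 1)

INNER JOIN keeps only pairs where the ON condition holds.
Matching on t1.player_id = t2.player_id.
- t1 (player_id=4) has no partner → excluded.
- t1 (player_id=4) has no partner → excluded.
- t1 (player_id=1) pairs with 3 row(s) of t2.
- t1 (player_id=1) pairs with 3 row(s) of t2.
- t1 (player_id=7) pairs with 2 row(s) of t2.
- t1 (player_id=1) pairs with 3 row(s) of t2.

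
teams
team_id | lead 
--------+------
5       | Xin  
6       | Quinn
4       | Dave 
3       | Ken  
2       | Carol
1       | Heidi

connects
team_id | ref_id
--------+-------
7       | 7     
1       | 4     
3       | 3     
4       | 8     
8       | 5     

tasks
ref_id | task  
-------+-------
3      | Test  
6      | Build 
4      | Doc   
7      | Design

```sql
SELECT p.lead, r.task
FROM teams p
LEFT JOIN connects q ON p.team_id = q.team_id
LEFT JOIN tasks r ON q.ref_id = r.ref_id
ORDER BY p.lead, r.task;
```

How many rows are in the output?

6

Joins associate left-to-right: teams LEFT JOIN connects on team_id gives 6 intermediate row(s).
Then LEFT JOIN `tasks r` on ref_id: each of those 6 rows is kept; rows whose q.ref_id has no match in r get NULL for r's columns.
Result: 6 row(s).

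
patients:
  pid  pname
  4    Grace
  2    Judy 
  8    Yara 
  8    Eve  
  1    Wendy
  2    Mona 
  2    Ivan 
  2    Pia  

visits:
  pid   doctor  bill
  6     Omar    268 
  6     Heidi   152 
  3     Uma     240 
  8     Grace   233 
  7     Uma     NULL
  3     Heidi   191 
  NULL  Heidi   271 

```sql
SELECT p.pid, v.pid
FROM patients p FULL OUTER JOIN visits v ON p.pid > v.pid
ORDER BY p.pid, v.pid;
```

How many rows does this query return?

19

FULL OUTER JOIN keeps every row from both sides; unmatched rows get NULL for the other side's columns.
Matching on p.pid > v.pid. A NULL in a compared column never satisfies the condition.
- p (pid=4) pairs with 2 row(s) of v.
- p (pid=2) has no partner → padded with NULL.
- p (pid=8) pairs with 5 row(s) of v.
- p (pid=8) pairs with 5 row(s) of v.
- p (pid=1) has no partner → padded with NULL.
- p (pid=2) has no partner → padded with NULL.
- p (pid=2) has no partner → padded with NULL.
- p (pid=2) has no partner → padded with NULL.
- 2 row(s) from v found no p partner → padded with NULL.
Total: 12 matched + 7 padded = 19 rows.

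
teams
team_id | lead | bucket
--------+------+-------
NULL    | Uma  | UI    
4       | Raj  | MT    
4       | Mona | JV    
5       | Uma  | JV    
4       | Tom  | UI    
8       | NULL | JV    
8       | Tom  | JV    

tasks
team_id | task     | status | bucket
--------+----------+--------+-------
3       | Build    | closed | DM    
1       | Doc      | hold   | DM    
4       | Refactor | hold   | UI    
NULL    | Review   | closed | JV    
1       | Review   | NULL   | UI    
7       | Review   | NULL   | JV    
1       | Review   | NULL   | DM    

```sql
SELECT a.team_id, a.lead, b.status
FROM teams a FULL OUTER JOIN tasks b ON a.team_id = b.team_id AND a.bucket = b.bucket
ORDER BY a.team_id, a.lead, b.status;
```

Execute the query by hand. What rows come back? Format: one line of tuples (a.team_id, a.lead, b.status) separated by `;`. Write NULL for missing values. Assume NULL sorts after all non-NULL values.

(4, Mona, NULL); (4, Raj, NULL); (4, Tom, hold); (5, Uma, NULL); (8, Tom, NULL); (8, NULL, NULL); (NULL, Uma, NULL); (NULL, NULL, closed); (NULL, NULL, closed); (NULL, NULL, hold); (NULL, NULL, NULL); (NULL, NULL, NULL); (NULL, NULL, NULL)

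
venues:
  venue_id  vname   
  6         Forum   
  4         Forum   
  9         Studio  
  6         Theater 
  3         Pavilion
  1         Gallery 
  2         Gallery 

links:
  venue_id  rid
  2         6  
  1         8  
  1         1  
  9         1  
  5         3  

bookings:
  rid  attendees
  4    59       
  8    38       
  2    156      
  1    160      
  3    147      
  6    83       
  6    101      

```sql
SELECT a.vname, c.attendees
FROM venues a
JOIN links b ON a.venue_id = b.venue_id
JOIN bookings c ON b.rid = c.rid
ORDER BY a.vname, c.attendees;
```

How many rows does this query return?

Joins associate left-to-right: venues INNER JOIN links on venue_id gives 4 intermediate row(s).
Then INNER JOIN `bookings c` on rid: keep only rows whose b.rid appears in c.
Result: 5 row(s).

5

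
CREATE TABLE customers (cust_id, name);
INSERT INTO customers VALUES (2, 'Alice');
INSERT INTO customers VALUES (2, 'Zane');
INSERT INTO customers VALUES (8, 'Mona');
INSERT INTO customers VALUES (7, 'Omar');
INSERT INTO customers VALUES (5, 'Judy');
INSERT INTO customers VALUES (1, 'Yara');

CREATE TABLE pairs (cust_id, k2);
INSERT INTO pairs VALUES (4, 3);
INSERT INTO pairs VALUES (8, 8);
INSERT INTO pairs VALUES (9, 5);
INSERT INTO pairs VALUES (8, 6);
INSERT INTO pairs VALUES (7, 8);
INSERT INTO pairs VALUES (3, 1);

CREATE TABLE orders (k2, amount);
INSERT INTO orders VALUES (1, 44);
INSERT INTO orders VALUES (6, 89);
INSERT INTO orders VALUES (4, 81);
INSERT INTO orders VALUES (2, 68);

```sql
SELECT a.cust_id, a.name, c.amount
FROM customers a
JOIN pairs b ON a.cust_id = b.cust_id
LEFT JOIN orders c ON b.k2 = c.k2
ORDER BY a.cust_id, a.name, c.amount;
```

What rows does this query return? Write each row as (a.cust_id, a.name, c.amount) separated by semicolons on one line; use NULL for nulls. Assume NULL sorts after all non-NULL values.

Evaluate left to right. First `customers a INNER JOIN pairs b` on cust_id: 3 row(s).
Then LEFT JOIN `orders c` on k2: each of those 3 rows is kept; rows whose b.k2 has no match in c get NULL for c's columns.

(7, Omar, NULL); (8, Mona, 89); (8, Mona, NULL)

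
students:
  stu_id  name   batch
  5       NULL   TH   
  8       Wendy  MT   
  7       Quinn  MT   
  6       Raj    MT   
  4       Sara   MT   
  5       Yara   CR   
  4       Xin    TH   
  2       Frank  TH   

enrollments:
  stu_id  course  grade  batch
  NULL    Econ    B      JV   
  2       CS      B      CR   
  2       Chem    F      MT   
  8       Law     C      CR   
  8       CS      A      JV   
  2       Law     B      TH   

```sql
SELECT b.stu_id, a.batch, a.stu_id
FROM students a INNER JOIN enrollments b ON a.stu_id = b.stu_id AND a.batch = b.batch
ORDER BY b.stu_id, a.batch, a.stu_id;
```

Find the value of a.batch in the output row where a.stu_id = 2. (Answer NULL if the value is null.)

INNER JOIN keeps only pairs where the ON condition holds.
Matching on a.stu_id = b.stu_id AND a.batch = b.batch. A NULL in a compared column never satisfies the condition.
- stu_id=5, batch=TH: no matching b row, dropped.
- stu_id=8, batch=MT: no matching b row, dropped.
- stu_id=7, batch=MT: no matching b row, dropped.
- stu_id=6, batch=MT: no matching b row, dropped.
- stu_id=4, batch=MT: no matching b row, dropped.
- stu_id=5, batch=CR: no matching b row, dropped.
- stu_id=4, batch=TH: no matching b row, dropped.
- stu_id=2, batch=TH: 1 matching b row(s), so 1 row(s) emitted.

TH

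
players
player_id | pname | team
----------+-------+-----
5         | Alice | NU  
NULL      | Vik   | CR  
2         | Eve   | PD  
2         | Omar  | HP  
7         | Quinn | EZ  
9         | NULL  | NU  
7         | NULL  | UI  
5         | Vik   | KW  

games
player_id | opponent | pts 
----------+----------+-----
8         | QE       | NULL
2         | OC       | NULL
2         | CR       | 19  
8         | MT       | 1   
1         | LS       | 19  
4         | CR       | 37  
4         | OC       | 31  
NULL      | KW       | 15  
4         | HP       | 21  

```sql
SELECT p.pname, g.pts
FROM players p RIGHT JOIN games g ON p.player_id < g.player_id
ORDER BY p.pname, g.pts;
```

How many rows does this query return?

RIGHT JOIN keeps every row from `games`; unmatched rows get NULL for `players`'s columns.
Matching on p.player_id < g.player_id. A NULL in a compared column never satisfies the condition.
Matched pairs: 18; unmatched g rows kept: 4.
Total: 18 matched + 4 padded = 22 rows.

22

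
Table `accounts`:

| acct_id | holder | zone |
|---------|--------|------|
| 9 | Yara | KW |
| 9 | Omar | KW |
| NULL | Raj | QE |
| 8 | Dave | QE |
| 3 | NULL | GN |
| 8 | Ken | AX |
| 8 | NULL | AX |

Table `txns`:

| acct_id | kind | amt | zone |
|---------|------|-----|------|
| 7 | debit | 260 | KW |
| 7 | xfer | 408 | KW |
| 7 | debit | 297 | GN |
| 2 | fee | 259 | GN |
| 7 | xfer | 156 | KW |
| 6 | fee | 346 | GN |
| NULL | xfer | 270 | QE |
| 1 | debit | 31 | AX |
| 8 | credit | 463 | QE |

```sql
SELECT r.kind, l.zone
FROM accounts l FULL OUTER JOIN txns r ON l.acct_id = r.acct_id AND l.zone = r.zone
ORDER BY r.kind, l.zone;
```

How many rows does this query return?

15

FULL OUTER JOIN keeps every row from both sides; unmatched rows get NULL for the other side's columns.
Matching on l.acct_id = r.acct_id AND l.zone = r.zone. A NULL in a compared column never satisfies the condition.
Matched pairs: 1; unmatched l rows kept: 6; unmatched r rows kept: 8.
Total: 1 matched + 14 padded = 15 rows.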